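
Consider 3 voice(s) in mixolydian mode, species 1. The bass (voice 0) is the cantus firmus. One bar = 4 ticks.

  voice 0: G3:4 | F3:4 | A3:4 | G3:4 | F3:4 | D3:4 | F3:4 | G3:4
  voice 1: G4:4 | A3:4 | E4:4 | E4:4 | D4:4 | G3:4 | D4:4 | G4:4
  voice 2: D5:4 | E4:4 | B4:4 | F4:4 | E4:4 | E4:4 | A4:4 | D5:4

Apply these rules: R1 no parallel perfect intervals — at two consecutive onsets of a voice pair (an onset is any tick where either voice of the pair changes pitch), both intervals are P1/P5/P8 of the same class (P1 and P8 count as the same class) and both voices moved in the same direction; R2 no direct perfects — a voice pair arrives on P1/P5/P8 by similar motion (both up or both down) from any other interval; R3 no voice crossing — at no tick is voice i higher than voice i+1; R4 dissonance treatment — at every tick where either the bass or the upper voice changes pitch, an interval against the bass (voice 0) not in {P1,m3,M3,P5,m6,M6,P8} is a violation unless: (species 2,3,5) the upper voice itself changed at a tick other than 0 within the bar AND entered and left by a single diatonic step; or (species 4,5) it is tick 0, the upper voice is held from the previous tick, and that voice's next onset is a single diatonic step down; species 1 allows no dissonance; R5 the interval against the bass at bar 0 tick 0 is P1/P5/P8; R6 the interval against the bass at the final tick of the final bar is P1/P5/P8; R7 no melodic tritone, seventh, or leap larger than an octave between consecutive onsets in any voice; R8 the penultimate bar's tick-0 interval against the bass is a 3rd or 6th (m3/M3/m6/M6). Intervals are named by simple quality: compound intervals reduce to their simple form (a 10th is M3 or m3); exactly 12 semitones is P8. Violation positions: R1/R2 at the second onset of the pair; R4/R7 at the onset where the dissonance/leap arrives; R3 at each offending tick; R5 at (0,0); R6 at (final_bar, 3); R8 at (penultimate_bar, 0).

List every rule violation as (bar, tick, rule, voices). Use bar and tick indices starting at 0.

bar 0: v0=G3 v1=G4 v2=D5 downbeat P5
bar 1: v0=F3 v1=A3 v2=E4 downbeat M7
bar 2: v0=A3 v1=E4 v2=B4 downbeat M2
bar 3: v0=G3 v1=E4 v2=F4 downbeat m7
bar 4: v0=F3 v1=D4 v2=E4 downbeat M7
bar 5: v0=D3 v1=G3 v2=E4 downbeat M2
bar 6: v0=F3 v1=D4 v2=A4 downbeat M3
bar 7: v0=G3 v1=G4 v2=D5 downbeat P5
  -> R1 @ bar 1 tick 0 v(1, 2): G4/D5 P5 -> A3/E4 P5 similar
  -> R4 @ bar 1 tick 0 v(0, 2): F3/E4 M7 untreated
  -> R7 @ bar 1 tick 0 v(1,): G4->A3 leap 10st
  -> R7 @ bar 1 tick 0 v(2,): D5->E4 leap 10st
  -> R1 @ bar 2 tick 0 v(1, 2): A3/E4 P5 -> E4/B4 P5 similar
  -> R2 @ bar 2 tick 0 v(0, 1): F3/A3 M3 -> A3/E4 P5 similar
  -> R4 @ bar 2 tick 0 v(0, 2): A3/B4 M2 untreated
  -> R4 @ bar 3 tick 0 v(0, 2): G3/F4 m7 untreated
  -> R7 @ bar 3 tick 0 v(2,): B4->F4 leap 6st
  -> R4 @ bar 4 tick 0 v(0, 2): F3/E4 M7 untreated
  -> R4 @ bar 5 tick 0 v(0, 1): D3/G3 P4 untreated
  -> R4 @ bar 5 tick 0 v(0, 2): D3/E4 M2 untreated
  -> R2 @ bar 6 tick 0 v(1, 2): G3/E4 M6 -> D4/A4 P5 similar
  -> R1 @ bar 7 tick 0 v(1, 2): D4/A4 P5 -> G4/D5 P5 similar
  -> R2 @ bar 7 tick 0 v(0, 1): F3/D4 M6 -> G3/G4 P8 similar
  -> R2 @ bar 7 tick 0 v(0, 2): F3/A4 M3 -> G3/D5 P5 similar

(1, 0, R1, (1, 2))
(1, 0, R4, (0, 2))
(1, 0, R7, (1,))
(1, 0, R7, (2,))
(2, 0, R1, (1, 2))
(2, 0, R2, (0, 1))
(2, 0, R4, (0, 2))
(3, 0, R4, (0, 2))
(3, 0, R7, (2,))
(4, 0, R4, (0, 2))
(5, 0, R4, (0, 1))
(5, 0, R4, (0, 2))
(6, 0, R2, (1, 2))
(7, 0, R1, (1, 2))
(7, 0, R2, (0, 1))
(7, 0, R2, (0, 2))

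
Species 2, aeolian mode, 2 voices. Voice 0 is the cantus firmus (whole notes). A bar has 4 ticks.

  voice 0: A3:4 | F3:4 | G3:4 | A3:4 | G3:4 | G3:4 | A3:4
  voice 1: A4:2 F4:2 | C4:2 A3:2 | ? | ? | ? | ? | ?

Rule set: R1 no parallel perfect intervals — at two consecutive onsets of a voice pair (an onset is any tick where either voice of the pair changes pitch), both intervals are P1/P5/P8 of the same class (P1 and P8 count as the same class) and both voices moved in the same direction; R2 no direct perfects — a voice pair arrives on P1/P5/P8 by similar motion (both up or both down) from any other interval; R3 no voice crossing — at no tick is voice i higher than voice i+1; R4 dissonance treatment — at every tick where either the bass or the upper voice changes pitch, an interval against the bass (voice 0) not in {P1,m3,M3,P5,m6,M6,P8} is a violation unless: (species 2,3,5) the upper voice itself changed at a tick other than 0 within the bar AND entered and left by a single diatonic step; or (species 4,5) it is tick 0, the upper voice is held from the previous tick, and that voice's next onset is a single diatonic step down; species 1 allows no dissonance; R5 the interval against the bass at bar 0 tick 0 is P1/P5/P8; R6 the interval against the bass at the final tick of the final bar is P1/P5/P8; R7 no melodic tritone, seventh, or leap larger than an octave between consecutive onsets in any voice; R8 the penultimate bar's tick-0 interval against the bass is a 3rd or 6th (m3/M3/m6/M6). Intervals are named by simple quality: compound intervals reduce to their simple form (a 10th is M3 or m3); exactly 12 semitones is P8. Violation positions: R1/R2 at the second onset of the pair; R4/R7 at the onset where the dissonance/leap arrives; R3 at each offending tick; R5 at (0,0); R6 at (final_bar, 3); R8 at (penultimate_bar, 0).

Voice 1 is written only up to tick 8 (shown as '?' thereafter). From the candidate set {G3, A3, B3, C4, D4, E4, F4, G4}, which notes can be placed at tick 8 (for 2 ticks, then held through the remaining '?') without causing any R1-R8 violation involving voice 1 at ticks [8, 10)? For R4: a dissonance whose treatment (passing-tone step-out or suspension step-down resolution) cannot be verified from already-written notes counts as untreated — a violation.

G3: legal
A3: violates R4
B3: legal
C4: violates R4
D4: violates R2
E4: legal
F4: violates R4
G4: violates R2,R7

{B3, E4, G3}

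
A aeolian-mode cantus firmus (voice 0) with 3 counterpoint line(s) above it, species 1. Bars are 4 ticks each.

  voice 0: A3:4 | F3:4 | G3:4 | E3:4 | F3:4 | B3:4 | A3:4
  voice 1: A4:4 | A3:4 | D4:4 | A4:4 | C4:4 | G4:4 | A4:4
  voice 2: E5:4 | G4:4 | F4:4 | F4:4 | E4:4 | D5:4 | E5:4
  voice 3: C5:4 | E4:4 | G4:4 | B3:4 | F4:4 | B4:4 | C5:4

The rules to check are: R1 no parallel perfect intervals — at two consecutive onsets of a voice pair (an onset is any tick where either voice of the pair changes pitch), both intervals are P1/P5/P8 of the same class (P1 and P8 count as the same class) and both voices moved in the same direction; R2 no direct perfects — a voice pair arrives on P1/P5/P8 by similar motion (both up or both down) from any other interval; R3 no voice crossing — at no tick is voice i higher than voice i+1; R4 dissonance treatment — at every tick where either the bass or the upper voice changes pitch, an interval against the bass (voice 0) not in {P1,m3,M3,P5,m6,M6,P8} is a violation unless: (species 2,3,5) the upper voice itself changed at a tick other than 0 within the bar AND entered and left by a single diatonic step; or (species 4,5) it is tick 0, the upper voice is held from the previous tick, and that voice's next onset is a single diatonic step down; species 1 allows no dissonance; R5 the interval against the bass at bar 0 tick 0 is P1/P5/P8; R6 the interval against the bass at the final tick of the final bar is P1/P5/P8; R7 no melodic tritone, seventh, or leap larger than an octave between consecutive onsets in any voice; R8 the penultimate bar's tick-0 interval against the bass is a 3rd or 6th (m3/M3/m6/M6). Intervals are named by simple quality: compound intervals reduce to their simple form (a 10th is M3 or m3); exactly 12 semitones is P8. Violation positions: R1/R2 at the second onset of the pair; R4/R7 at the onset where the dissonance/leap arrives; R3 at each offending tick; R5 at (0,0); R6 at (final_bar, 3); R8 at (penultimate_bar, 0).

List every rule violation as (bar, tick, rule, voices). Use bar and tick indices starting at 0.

(0, 0, R3, (2, 3))
(0, 0, R5, (0, 3))
(0, 1, R3, (2, 3))
(0, 2, R3, (2, 3))
(0, 3, R3, (2, 3))
(1, 0, R2, (1, 3))
(1, 0, R3, (2, 3))
(1, 0, R4, (0, 2))
(1, 0, R4, (0, 3))
(1, 1, R3, (2, 3))
(1, 2, R3, (2, 3))
(1, 3, R3, (2, 3))
(2, 0, R2, (0, 1))
(2, 0, R2, (0, 3))
(2, 0, R4, (0, 2))
(3, 0, R2, (0, 3))
(3, 0, R3, (1, 2))
(3, 0, R3, (2, 3))
(3, 0, R4, (0, 1))
(3, 0, R4, (0, 2))
(3, 1, R3, (1, 2))
(3, 1, R3, (2, 3))
(3, 2, R3, (1, 2))
(3, 2, R3, (2, 3))
(3, 3, R3, (1, 2))
(3, 3, R3, (2, 3))
(4, 0, R2, (0, 3))
(4, 0, R4, (0, 2))
(4, 0, R7, (3,))
(5, 0, R1, (0, 3))
(5, 0, R2, (1, 2))
(5, 0, R3, (2, 3))
(5, 0, R7, (0,))
(5, 0, R7, (2,))
(5, 0, R7, (3,))
(5, 0, R8, (0, 3))
(5, 1, R3, (2, 3))
(5, 2, R3, (2, 3))
(5, 3, R3, (2, 3))
(6, 0, R1, (1, 2))
(6, 0, R3, (2, 3))
(6, 1, R3, (2, 3))
(6, 2, R3, (2, 3))
(6, 3, R3, (2, 3))
(6, 3, R6, (0, 3))

bar 0: v0=A3 v1=A4 v2=E5 v3=C5 downbeat m3
bar 1: v0=F3 v1=A3 v2=G4 v3=E4 downbeat M7
bar 2: v0=G3 v1=D4 v2=F4 v3=G4 downbeat P8
bar 3: v0=E3 v1=A4 v2=F4 v3=B3 downbeat P5
bar 4: v0=F3 v1=C4 v2=E4 v3=F4 downbeat P8
bar 5: v0=B3 v1=G4 v2=D5 v3=B4 downbeat P8
bar 6: v0=A3 v1=A4 v2=E5 v3=C5 downbeat m3
  -> R3 @ bar 0 tick 0 v(2, 3): E5 above C5
  -> R5 @ bar 0 tick 0 v(0, 3): opens on m3
  -> R3 @ bar 0 tick 1 v(2, 3): E5 above C5
  -> R3 @ bar 0 tick 2 v(2, 3): E5 above C5
  -> R3 @ bar 0 tick 3 v(2, 3): E5 above C5
  -> R2 @ bar 1 tick 0 v(1, 3): A4/C5 m3 -> A3/E4 P5 similar
  -> R3 @ bar 1 tick 0 v(2, 3): G4 above E4
  -> R4 @ bar 1 tick 0 v(0, 2): F3/G4 M2 untreated
  -> R4 @ bar 1 tick 0 v(0, 3): F3/E4 M7 untreated
  -> R3 @ bar 1 tick 1 v(2, 3): G4 above E4
  -> R3 @ bar 1 tick 2 v(2, 3): G4 above E4
  -> R3 @ bar 1 tick 3 v(2, 3): G4 above E4
  -> R2 @ bar 2 tick 0 v(0, 1): F3/A3 M3 -> G3/D4 P5 similar
  -> R2 @ bar 2 tick 0 v(0, 3): F3/E4 M7 -> G3/G4 P8 similar
  -> R4 @ bar 2 tick 0 v(0, 2): G3/F4 m7 untreated
  -> R2 @ bar 3 tick 0 v(0, 3): G3/G4 P8 -> E3/B3 P5 similar
  -> R3 @ bar 3 tick 0 v(1, 2): A4 above F4
  -> R3 @ bar 3 tick 0 v(2, 3): F4 above B3
  -> R4 @ bar 3 tick 0 v(0, 1): E3/A4 P4 untreated
  -> R4 @ bar 3 tick 0 v(0, 2): E3/F4 m2 untreated
  -> R3 @ bar 3 tick 1 v(1, 2): A4 above F4
  -> R3 @ bar 3 tick 1 v(2, 3): F4 above B3
  -> R3 @ bar 3 tick 2 v(1, 2): A4 above F4
  -> R3 @ bar 3 tick 2 v(2, 3): F4 above B3
  -> R3 @ bar 3 tick 3 v(1, 2): A4 above F4
  -> R3 @ bar 3 tick 3 v(2, 3): F4 above B3
  -> R2 @ bar 4 tick 0 v(0, 3): E3/B3 P5 -> F3/F4 P8 similar
  -> R4 @ bar 4 tick 0 v(0, 2): F3/E4 M7 untreated
  -> R7 @ bar 4 tick 0 v(3,): B3->F4 leap 6st
  -> R1 @ bar 5 tick 0 v(0, 3): F3/F4 P8 -> B3/B4 P8 similar
  -> R2 @ bar 5 tick 0 v(1, 2): C4/E4 M3 -> G4/D5 P5 similar
  -> R3 @ bar 5 tick 0 v(2, 3): D5 above B4
  -> R7 @ bar 5 tick 0 v(0,): F3->B3 leap 6st
  -> R7 @ bar 5 tick 0 v(2,): E4->D5 leap 10st
  -> R7 @ bar 5 tick 0 v(3,): F4->B4 leap 6st
  -> R8 @ bar 5 tick 0 v(0, 3): penult P8 not 3rd/6th
  -> R3 @ bar 5 tick 1 v(2, 3): D5 above B4
  -> R3 @ bar 5 tick 2 v(2, 3): D5 above B4
  -> R3 @ bar 5 tick 3 v(2, 3): D5 above B4
  -> R1 @ bar 6 tick 0 v(1, 2): G4/D5 P5 -> A4/E5 P5 similar
  -> R3 @ bar 6 tick 0 v(2, 3): E5 above C5
  -> R3 @ bar 6 tick 1 v(2, 3): E5 above C5
  -> R3 @ bar 6 tick 2 v(2, 3): E5 above C5
  -> R3 @ bar 6 tick 3 v(2, 3): E5 above C5
  -> R6 @ bar 6 tick 3 v(0, 3): closes on m3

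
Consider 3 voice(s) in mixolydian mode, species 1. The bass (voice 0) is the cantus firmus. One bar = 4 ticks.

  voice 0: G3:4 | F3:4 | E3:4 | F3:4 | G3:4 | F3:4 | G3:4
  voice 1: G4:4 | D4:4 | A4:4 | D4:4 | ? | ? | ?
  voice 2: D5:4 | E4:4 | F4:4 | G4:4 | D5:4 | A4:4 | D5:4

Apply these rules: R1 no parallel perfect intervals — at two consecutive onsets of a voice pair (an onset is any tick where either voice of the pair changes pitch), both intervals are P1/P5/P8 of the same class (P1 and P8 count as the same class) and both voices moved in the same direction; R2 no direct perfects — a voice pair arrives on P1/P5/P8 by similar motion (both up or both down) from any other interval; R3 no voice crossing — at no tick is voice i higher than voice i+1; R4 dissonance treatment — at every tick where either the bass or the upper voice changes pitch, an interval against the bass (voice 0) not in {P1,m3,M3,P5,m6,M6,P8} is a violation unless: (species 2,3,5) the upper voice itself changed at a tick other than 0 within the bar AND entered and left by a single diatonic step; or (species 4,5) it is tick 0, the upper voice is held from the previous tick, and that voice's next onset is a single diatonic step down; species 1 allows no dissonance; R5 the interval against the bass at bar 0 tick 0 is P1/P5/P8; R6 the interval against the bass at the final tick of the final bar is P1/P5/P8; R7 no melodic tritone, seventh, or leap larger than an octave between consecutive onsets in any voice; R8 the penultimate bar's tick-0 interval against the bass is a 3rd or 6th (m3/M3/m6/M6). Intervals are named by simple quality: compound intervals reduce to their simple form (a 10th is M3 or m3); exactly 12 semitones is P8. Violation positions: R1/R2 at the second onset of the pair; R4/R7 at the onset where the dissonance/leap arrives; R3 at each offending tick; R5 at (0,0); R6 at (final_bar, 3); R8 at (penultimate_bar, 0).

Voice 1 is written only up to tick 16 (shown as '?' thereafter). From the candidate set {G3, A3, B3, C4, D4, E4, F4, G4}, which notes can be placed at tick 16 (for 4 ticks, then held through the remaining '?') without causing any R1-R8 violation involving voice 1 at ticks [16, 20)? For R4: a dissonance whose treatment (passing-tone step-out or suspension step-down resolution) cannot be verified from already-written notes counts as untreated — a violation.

G3: legal
A3: violates R4
B3: legal
C4: violates R4
D4: legal
E4: legal
F4: violates R4
G4: violates R2

{B3, D4, E4, G3}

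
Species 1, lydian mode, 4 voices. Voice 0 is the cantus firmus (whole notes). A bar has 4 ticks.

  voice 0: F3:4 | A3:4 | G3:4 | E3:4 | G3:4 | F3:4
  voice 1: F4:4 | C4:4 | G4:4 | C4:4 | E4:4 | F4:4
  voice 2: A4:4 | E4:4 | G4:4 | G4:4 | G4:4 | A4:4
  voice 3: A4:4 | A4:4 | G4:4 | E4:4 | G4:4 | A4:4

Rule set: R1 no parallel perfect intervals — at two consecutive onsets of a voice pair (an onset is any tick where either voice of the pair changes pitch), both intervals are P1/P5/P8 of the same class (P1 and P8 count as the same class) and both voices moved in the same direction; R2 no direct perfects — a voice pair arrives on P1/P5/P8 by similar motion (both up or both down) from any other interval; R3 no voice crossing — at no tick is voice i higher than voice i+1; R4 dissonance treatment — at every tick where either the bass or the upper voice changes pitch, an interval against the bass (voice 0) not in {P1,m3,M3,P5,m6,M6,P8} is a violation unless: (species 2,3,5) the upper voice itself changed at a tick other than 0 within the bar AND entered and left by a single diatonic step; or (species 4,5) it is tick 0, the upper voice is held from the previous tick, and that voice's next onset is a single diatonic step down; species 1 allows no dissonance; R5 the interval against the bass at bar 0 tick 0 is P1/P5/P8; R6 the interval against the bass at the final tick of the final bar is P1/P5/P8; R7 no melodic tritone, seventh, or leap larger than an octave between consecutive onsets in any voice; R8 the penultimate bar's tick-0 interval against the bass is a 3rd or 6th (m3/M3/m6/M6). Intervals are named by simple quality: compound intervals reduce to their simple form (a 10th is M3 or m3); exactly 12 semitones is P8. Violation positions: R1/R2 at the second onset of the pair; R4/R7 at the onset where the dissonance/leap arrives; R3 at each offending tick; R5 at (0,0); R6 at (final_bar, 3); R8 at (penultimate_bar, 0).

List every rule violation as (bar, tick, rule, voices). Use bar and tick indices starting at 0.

(0, 0, R5, (0, 2))
(0, 0, R5, (0, 3))
(2, 0, R1, (0, 3))
(2, 0, R2, (1, 2))
(3, 0, R1, (0, 3))
(3, 0, R3, (2, 3))
(3, 1, R3, (2, 3))
(3, 2, R3, (2, 3))
(3, 3, R3, (2, 3))
(4, 0, R1, (0, 3))
(4, 0, R8, (0, 2))
(4, 0, R8, (0, 3))
(5, 0, R1, (2, 3))
(5, 3, R6, (0, 2))
(5, 3, R6, (0, 3))

bar 0: v0=F3 v1=F4 v2=A4 v3=A4 downbeat M3
bar 1: v0=A3 v1=C4 v2=E4 v3=A4 downbeat P8
bar 2: v0=G3 v1=G4 v2=G4 v3=G4 downbeat P8
bar 3: v0=E3 v1=C4 v2=G4 v3=E4 downbeat P8
bar 4: v0=G3 v1=E4 v2=G4 v3=G4 downbeat P8
bar 5: v0=F3 v1=F4 v2=A4 v3=A4 downbeat M3
  -> R5 @ bar 0 tick 0 v(0, 2): opens on M3
  -> R5 @ bar 0 tick 0 v(0, 3): opens on M3
  -> R1 @ bar 2 tick 0 v(0, 3): A3/A4 P8 -> G3/G4 P8 similar
  -> R2 @ bar 2 tick 0 v(1, 2): C4/E4 M3 -> G4/G4 P1 similar
  -> R1 @ bar 3 tick 0 v(0, 3): G3/G4 P8 -> E3/E4 P8 similar
  -> R3 @ bar 3 tick 0 v(2, 3): G4 above E4
  -> R3 @ bar 3 tick 1 v(2, 3): G4 above E4
  -> R3 @ bar 3 tick 2 v(2, 3): G4 above E4
  -> R3 @ bar 3 tick 3 v(2, 3): G4 above E4
  -> R1 @ bar 4 tick 0 v(0, 3): E3/E4 P8 -> G3/G4 P8 similar
  -> R8 @ bar 4 tick 0 v(0, 2): penult P8 not 3rd/6th
  -> R8 @ bar 4 tick 0 v(0, 3): penult P8 not 3rd/6th
  -> R1 @ bar 5 tick 0 v(2, 3): G4/G4 P1 -> A4/A4 P1 similar
  -> R6 @ bar 5 tick 3 v(0, 2): closes on M3
  -> R6 @ bar 5 tick 3 v(0, 3): closes on M3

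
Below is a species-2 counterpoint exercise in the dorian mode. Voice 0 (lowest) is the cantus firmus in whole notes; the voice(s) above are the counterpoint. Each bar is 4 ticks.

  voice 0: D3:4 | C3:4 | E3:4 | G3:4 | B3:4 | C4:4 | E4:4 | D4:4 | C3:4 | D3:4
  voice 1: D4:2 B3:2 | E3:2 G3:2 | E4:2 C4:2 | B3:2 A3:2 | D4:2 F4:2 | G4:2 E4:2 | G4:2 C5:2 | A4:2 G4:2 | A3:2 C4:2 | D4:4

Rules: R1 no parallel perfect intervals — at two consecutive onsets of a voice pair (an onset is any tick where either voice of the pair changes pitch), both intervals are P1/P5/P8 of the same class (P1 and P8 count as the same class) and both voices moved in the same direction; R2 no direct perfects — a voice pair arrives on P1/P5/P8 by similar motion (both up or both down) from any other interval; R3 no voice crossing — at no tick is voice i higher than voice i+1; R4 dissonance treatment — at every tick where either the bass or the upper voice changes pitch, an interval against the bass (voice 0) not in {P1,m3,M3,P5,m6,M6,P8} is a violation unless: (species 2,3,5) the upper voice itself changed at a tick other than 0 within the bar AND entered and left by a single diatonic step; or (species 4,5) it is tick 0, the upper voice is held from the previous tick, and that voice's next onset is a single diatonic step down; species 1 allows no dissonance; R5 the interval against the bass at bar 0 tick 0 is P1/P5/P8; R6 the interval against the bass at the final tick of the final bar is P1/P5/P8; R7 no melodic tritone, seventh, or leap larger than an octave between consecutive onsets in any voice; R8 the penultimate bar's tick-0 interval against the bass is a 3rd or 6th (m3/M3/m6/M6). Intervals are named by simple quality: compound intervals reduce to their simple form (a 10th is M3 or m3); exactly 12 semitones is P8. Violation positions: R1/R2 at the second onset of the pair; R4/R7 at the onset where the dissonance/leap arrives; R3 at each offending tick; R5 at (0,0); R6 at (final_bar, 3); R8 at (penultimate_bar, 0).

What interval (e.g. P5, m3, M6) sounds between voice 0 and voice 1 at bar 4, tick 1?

m3

voice 0=B3 voice 1=D4 -> m3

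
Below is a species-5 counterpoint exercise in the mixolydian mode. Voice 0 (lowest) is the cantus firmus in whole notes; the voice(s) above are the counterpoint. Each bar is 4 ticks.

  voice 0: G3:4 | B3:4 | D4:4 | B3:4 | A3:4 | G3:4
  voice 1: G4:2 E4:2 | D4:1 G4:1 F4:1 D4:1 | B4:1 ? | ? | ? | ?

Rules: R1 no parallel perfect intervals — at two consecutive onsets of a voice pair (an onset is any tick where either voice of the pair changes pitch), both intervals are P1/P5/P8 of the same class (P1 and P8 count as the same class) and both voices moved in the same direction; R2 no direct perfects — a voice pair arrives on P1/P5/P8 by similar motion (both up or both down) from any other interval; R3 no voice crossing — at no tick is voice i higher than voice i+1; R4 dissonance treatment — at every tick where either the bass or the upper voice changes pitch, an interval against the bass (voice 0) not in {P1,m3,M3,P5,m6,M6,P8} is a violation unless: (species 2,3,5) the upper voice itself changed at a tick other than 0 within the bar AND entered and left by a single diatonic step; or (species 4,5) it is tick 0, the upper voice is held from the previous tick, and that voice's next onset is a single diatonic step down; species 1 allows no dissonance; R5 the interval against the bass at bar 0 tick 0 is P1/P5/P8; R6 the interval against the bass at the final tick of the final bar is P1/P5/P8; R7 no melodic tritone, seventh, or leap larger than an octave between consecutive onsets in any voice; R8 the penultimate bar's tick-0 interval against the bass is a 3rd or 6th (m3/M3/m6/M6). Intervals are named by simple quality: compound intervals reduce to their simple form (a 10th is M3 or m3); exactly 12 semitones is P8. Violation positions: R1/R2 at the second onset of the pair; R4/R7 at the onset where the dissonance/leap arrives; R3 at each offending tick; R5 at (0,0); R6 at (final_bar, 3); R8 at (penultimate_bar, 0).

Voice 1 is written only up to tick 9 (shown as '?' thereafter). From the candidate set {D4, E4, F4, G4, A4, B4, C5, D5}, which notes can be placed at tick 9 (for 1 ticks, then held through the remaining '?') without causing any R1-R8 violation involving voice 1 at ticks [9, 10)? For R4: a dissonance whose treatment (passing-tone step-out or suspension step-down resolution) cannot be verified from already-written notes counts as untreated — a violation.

D4: legal
E4: violates R4
F4: violates R7
G4: violates R4
A4: legal
B4: legal
C5: violates R4
D5: legal

{A4, B4, D4, D5}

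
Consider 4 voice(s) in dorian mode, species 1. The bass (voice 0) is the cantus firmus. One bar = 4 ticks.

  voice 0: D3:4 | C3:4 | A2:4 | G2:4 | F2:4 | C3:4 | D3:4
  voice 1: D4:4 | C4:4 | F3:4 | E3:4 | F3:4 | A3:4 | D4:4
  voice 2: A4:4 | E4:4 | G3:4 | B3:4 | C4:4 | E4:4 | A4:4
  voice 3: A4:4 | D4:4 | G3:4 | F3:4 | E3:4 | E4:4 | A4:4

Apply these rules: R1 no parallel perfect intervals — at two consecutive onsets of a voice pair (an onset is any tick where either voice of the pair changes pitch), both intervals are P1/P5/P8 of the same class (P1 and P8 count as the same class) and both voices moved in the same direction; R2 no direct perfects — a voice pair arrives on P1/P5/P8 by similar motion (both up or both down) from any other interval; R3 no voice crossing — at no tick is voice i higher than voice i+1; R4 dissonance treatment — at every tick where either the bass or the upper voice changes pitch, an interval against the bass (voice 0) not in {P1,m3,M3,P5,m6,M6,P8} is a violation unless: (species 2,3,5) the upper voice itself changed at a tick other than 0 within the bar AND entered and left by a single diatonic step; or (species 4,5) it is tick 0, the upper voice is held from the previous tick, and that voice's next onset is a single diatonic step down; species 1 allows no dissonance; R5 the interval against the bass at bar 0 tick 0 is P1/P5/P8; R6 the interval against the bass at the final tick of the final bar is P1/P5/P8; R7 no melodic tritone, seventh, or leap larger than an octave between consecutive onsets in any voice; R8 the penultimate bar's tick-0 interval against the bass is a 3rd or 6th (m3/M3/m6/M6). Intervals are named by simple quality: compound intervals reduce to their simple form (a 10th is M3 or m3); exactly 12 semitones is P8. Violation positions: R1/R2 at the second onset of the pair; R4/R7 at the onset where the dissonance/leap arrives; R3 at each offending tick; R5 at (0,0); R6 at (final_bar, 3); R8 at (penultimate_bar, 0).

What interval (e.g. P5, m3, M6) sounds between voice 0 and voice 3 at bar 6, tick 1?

P5

voice 0=D3 voice 3=A4 -> P5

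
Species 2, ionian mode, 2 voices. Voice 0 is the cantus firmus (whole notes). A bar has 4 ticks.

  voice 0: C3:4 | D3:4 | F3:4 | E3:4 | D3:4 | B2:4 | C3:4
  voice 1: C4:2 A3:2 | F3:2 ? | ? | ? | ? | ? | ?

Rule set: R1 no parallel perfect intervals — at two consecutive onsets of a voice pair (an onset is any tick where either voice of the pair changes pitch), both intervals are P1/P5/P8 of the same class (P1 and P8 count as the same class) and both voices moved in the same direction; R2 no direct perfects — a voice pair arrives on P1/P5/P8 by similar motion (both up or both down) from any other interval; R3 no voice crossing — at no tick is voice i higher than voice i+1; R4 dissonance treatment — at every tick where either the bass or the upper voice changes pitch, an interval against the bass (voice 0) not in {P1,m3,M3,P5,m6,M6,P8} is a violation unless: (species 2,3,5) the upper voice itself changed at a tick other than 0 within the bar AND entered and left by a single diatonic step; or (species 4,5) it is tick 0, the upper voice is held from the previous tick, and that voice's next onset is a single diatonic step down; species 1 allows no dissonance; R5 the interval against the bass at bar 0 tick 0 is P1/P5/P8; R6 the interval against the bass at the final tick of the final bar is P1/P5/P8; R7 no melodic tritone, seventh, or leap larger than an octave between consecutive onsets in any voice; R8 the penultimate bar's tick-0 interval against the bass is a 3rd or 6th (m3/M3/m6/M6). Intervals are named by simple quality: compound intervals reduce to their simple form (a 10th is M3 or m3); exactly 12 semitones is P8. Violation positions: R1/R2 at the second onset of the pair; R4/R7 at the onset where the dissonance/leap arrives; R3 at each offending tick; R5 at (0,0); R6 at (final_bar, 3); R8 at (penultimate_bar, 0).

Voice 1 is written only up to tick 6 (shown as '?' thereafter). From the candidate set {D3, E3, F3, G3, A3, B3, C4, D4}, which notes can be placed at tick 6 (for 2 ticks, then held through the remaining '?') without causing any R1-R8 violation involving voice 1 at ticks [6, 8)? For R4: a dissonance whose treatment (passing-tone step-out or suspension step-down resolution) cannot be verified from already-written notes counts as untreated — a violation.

D3: legal
E3: violates R4
F3: legal
G3: violates R4
A3: legal
B3: violates R7
C4: violates R4
D4: legal

{A3, D3, D4, F3}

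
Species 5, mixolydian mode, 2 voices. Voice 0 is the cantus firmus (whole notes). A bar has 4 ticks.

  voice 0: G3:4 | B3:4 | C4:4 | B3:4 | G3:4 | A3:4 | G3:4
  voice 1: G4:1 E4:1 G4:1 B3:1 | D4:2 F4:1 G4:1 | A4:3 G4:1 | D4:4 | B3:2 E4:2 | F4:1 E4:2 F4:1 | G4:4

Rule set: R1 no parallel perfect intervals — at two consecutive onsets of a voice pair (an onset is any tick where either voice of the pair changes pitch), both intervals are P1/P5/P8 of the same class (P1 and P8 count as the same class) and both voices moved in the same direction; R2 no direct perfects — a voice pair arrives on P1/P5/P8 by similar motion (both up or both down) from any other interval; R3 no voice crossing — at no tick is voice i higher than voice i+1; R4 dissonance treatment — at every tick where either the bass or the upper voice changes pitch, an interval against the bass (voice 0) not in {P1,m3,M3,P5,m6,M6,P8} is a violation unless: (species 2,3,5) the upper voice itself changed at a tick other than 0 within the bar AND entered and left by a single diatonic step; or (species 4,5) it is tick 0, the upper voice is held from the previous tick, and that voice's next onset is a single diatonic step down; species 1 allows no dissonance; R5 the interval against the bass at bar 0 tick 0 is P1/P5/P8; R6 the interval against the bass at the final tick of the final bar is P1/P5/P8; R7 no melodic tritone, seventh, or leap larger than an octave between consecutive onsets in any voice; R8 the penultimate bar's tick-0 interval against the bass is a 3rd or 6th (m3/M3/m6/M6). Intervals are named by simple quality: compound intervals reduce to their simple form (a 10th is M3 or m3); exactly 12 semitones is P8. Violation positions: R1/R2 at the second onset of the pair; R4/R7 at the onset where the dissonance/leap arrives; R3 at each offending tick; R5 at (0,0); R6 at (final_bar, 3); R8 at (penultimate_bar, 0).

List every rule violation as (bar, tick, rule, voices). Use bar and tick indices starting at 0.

(1, 2, R4, (0, 1))

bar 0: v0=G3 v1=G4 downbeat P8
bar 1: v0=B3 v1=D4 downbeat m3
bar 2: v0=C4 v1=A4 downbeat M6
bar 3: v0=B3 v1=D4 downbeat m3
bar 4: v0=G3 v1=B3 downbeat M3
bar 5: v0=A3 v1=F4 downbeat m6
bar 6: v0=G3 v1=G4 downbeat P8
  -> R4 @ bar 1 tick 2 v(0, 1): B3/F4 TT untreated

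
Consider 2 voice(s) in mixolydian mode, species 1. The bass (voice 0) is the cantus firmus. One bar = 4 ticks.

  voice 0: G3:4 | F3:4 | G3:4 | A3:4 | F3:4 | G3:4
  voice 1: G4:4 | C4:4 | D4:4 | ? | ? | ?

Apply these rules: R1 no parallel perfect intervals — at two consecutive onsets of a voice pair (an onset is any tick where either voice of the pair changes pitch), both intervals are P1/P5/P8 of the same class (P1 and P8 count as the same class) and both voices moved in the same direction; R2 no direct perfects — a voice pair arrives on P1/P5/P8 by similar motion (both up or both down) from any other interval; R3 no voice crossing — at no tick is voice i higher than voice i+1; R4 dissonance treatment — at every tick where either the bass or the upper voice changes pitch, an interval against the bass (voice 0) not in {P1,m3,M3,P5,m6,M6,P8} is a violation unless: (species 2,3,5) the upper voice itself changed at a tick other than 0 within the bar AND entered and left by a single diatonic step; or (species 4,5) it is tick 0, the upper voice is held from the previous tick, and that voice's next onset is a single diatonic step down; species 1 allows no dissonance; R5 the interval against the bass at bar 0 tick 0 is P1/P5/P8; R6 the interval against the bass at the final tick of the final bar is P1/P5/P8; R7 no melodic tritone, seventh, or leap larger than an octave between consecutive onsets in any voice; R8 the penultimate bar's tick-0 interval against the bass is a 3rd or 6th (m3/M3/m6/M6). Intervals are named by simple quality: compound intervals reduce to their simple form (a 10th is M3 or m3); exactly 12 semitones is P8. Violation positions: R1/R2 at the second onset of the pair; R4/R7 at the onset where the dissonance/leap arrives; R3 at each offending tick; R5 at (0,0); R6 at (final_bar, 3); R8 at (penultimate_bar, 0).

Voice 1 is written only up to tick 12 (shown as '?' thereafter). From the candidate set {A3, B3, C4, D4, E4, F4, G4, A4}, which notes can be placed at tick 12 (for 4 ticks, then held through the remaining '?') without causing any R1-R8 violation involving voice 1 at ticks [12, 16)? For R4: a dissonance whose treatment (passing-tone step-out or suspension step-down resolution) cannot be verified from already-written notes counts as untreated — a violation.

A3: legal
B3: violates R4
C4: legal
D4: violates R4
E4: violates R1
F4: legal
G4: violates R4
A4: violates R2

{A3, C4, F4}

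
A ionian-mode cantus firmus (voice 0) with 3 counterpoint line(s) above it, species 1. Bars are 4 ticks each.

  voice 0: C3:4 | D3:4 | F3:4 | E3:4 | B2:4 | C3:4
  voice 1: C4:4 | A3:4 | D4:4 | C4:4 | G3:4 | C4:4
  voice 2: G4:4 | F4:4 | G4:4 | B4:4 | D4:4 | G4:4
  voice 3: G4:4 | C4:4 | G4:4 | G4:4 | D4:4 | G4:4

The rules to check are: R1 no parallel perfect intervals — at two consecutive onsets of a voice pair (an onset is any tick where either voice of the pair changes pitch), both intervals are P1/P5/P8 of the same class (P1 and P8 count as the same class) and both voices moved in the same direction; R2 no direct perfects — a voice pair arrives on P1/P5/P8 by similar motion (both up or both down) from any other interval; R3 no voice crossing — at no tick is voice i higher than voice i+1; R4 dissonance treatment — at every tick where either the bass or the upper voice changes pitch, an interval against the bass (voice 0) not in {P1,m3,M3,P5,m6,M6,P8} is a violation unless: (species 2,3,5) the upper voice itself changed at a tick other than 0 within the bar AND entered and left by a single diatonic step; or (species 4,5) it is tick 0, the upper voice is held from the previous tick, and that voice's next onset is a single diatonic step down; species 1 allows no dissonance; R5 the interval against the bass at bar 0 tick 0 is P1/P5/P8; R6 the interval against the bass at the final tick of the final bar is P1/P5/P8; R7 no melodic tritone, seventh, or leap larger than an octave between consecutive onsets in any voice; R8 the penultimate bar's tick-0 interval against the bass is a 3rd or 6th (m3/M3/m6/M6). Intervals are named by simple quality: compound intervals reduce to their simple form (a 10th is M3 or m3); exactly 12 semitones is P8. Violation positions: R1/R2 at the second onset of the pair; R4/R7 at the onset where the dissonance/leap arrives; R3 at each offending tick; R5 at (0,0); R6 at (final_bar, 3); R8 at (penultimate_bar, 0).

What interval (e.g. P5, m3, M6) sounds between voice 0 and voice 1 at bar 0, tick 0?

voice 0=C3 voice 1=C4 -> P8

P8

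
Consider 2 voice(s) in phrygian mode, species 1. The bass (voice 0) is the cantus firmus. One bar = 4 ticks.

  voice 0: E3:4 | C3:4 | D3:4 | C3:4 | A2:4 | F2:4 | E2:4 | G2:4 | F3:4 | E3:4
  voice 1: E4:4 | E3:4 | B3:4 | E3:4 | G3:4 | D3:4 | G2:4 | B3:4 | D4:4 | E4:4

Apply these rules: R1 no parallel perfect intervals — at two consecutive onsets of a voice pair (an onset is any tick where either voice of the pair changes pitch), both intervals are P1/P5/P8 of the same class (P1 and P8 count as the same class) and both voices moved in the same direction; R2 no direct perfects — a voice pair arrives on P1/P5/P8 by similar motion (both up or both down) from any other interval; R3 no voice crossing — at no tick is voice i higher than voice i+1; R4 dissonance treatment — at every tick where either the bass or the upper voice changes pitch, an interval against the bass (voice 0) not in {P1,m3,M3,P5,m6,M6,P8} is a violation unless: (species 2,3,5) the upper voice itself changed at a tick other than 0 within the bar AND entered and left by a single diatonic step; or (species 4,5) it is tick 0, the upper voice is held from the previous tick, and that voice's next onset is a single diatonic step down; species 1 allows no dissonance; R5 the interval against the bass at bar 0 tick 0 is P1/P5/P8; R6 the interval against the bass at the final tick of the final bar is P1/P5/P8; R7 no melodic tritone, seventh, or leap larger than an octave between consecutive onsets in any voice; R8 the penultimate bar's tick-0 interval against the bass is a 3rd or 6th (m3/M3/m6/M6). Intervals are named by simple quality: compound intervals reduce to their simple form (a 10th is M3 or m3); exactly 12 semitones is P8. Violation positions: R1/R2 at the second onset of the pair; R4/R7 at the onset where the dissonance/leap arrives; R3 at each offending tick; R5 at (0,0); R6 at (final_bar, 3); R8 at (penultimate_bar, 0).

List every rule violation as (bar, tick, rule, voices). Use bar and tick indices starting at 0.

(4, 0, R4, (0, 1))
(7, 0, R7, (1,))
(8, 0, R7, (0,))

bar 0: v0=E3 v1=E4 downbeat P8
bar 1: v0=C3 v1=E3 downbeat M3
bar 2: v0=D3 v1=B3 downbeat M6
bar 3: v0=C3 v1=E3 downbeat M3
bar 4: v0=A2 v1=G3 downbeat m7
bar 5: v0=F2 v1=D3 downbeat M6
bar 6: v0=E2 v1=G2 downbeat m3
bar 7: v0=G2 v1=B3 downbeat M3
bar 8: v0=F3 v1=D4 downbeat M6
bar 9: v0=E3 v1=E4 downbeat P8
  -> R4 @ bar 4 tick 0 v(0, 1): A2/G3 m7 untreated
  -> R7 @ bar 7 tick 0 v(1,): G2->B3 leap 16st
  -> R7 @ bar 8 tick 0 v(0,): G2->F3 leap 10st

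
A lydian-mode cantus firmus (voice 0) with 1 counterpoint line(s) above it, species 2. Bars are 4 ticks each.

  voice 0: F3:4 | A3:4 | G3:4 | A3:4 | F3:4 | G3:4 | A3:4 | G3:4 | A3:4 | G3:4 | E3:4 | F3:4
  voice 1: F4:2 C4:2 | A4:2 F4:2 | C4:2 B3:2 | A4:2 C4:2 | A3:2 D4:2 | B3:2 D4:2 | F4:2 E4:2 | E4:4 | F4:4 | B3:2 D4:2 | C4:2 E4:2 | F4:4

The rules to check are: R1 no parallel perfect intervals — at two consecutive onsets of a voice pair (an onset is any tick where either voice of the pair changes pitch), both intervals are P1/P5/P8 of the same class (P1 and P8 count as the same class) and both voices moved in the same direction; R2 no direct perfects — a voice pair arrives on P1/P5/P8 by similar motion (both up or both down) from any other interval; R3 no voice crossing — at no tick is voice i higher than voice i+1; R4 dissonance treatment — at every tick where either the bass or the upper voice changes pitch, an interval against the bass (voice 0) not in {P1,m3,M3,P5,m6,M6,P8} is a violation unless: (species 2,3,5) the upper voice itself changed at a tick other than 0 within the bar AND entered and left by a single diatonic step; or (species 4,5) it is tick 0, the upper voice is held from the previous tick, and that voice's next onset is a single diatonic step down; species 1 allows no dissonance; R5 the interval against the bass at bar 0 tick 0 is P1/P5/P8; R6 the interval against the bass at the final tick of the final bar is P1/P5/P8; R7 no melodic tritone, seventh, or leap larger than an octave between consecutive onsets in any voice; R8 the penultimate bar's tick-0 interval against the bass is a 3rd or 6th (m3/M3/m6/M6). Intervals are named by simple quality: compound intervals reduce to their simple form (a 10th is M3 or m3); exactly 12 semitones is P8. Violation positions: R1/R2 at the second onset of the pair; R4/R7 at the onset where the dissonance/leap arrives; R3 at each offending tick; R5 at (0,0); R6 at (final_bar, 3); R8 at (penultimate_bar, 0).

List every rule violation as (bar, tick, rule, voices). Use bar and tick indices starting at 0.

(1, 0, R2, (0, 1))
(2, 0, R4, (0, 1))
(3, 0, R2, (0, 1))
(3, 0, R7, (1,))
(9, 0, R7, (1,))
(11, 0, R1, (0, 1))

bar 0: v0=F3 v1=F4 downbeat P8
bar 1: v0=A3 v1=A4 downbeat P8
bar 2: v0=G3 v1=C4 downbeat P4
bar 3: v0=A3 v1=A4 downbeat P8
bar 4: v0=F3 v1=A3 downbeat M3
bar 5: v0=G3 v1=B3 downbeat M3
bar 6: v0=A3 v1=F4 downbeat m6
bar 7: v0=G3 v1=E4 downbeat M6
bar 8: v0=A3 v1=F4 downbeat m6
bar 9: v0=G3 v1=B3 downbeat M3
bar 10: v0=E3 v1=C4 downbeat m6
bar 11: v0=F3 v1=F4 downbeat P8
  -> R2 @ bar 1 tick 0 v(0, 1): F3/C4 P5 -> A3/A4 P8 similar
  -> R4 @ bar 2 tick 0 v(0, 1): G3/C4 P4 untreated
  -> R2 @ bar 3 tick 0 v(0, 1): G3/B3 M3 -> A3/A4 P8 similar
  -> R7 @ bar 3 tick 0 v(1,): B3->A4 leap 10st
  -> R7 @ bar 9 tick 0 v(1,): F4->B3 leap 6st
  -> R1 @ bar 11 tick 0 v(0, 1): E3/E4 P8 -> F3/F4 P8 similar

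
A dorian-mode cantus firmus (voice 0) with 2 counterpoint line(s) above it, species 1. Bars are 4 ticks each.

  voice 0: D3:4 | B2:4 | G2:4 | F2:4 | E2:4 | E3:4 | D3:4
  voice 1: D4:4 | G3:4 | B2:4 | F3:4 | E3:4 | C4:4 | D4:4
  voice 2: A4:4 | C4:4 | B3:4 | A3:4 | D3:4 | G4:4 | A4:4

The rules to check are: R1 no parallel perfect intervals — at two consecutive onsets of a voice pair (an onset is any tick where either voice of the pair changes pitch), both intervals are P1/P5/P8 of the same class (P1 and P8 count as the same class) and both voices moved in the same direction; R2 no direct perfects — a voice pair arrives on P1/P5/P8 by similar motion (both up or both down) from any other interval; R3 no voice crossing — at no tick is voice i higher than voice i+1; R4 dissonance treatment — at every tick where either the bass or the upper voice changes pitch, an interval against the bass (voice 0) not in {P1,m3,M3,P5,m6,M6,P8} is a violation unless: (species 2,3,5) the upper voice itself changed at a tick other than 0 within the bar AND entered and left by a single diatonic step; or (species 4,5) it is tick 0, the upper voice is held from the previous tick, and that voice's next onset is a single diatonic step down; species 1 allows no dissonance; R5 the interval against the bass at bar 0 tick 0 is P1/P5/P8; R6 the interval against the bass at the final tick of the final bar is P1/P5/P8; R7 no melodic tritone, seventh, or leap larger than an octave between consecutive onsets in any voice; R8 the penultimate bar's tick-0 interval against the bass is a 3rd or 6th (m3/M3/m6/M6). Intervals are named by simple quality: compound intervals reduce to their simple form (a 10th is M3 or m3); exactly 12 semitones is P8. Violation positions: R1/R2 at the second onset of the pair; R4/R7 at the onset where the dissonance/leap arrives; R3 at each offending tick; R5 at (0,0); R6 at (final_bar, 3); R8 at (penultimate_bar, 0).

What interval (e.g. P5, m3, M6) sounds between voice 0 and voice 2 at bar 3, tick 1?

voice 0=F2 voice 2=A3 -> M3

M3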